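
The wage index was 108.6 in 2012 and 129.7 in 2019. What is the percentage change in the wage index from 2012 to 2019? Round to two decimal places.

Change = (129.7 − 108.6) / 108.6 × 100
       = 21.1 / 108.6 × 100 = 19.4291%

19.43%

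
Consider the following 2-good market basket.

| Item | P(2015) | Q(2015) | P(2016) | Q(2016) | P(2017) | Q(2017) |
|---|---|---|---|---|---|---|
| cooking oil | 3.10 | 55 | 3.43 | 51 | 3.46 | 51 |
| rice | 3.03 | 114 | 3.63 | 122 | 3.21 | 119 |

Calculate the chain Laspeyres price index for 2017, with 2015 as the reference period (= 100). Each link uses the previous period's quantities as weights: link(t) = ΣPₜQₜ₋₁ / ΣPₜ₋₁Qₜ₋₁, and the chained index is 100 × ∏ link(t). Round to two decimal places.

107.38

Link 2015→2016:
ΣP(2016)Q(2015) = 3.43×55 + 3.63×114 = 188.65 + 413.82 = 602.47
ΣP(2015)Q(2015) = 3.10×55 + 3.03×114 = 170.5 + 345.42 = 515.92
link = 602.47/515.92 = 1.167759
Link 2016→2017:
ΣP(2017)Q(2016) = 3.46×51 + 3.21×122 = 176.46 + 391.62 = 568.08
ΣP(2016)Q(2016) = 3.43×51 + 3.63×122 = 174.93 + 442.86 = 617.79
link = 568.08/617.79 = 0.919536
Chained index = 100 × 1.167759 × 0.919536 = 107.3796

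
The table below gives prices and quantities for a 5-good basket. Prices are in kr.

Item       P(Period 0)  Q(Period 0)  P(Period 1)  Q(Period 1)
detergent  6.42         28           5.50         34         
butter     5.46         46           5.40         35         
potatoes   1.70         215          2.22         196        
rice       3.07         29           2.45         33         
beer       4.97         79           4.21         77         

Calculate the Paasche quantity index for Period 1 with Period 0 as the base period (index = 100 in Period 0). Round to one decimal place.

94.8

Paasche quantity index uses current-period prices as weights.
ΣP(Period 1)·Q(Period 1) = 5.50×34 + 5.40×35 + 2.22×196 + 2.45×33 + 4.21×77 = 187 + 189 + 435.12 + 80.85 + 324.17 = 1216.14
ΣP(Period 1)·Q(Period 0) = 5.50×28 + 5.40×46 + 2.22×215 + 2.45×29 + 4.21×79 = 154 + 248.4 + 477.3 + 71.05 + 332.59 = 1283.34
Index = 1216.14 / 1283.34 × 100 = 94.7637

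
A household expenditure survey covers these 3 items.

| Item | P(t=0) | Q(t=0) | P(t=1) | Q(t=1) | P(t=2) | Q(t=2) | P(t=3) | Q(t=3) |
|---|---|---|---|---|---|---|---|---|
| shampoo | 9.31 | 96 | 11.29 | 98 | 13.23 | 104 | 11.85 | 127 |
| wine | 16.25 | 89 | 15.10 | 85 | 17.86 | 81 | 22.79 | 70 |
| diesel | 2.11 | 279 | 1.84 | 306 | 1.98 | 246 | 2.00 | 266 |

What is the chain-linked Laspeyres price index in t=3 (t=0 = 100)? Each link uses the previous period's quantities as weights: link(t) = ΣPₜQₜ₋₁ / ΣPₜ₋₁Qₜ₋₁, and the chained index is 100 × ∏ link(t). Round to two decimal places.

125.49

Link t=0→t=1:
ΣP(t=1)Q(t=0) = 11.29×96 + 15.10×89 + 1.84×279 = 1083.84 + 1343.9 + 513.36 = 2941.1
ΣP(t=0)Q(t=0) = 9.31×96 + 16.25×89 + 2.11×279 = 893.76 + 1446.25 + 588.69 = 2928.7
link = 2941.1/2928.7 = 1.004234
Link t=1→t=2:
ΣP(t=2)Q(t=1) = 13.23×98 + 17.86×85 + 1.98×306 = 1296.54 + 1518.1 + 605.88 = 3420.52
ΣP(t=1)Q(t=1) = 11.29×98 + 15.10×85 + 1.84×306 = 1106.42 + 1283.5 + 563.04 = 2952.96
link = 3420.52/2952.96 = 1.158336
Link t=2→t=3:
ΣP(t=3)Q(t=2) = 11.85×104 + 22.79×81 + 2.00×246 = 1232.4 + 1845.99 + 492 = 3570.39
ΣP(t=2)Q(t=2) = 13.23×104 + 17.86×81 + 1.98×246 = 1375.92 + 1446.66 + 487.08 = 3309.66
link = 3570.39/3309.66 = 1.078778
Chained index = 100 × 1.004234 × 1.158336 × 1.078778 = 125.4879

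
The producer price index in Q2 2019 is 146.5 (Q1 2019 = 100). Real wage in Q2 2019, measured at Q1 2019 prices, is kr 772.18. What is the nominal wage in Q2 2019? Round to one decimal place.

1131.2

Nominal = Real × (Index/100) = 772.18 × (146.5/100)
        = 772.18 × 1.465 = 1131.2437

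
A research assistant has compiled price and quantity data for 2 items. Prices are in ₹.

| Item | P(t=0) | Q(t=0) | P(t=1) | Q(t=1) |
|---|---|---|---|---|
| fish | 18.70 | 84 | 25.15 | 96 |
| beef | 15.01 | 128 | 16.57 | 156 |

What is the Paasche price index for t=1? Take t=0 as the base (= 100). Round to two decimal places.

Paasche price index uses current-period quantities as weights.
ΣP(t=1)·Q(t=1) = 25.15×96 + 16.57×156 = 2414.4 + 2584.92 = 4999.32
ΣP(t=0)·Q(t=1) = 18.70×96 + 15.01×156 = 1795.2 + 2341.56 = 4136.76
Index = 4999.32 / 4136.76 × 100 = 120.8511

120.85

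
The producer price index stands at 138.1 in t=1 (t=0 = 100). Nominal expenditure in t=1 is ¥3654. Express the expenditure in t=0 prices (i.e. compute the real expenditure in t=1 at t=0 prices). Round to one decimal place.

Real = Nominal ÷ (Index/100) = 3654 ÷ (138.1/100)
     = 3654 ÷ 1.381 = 2645.9088

2645.9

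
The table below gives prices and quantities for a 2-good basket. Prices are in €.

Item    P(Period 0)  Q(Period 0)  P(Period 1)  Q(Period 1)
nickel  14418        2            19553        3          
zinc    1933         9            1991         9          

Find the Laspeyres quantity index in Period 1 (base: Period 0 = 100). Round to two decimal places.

131.19

Laspeyres quantity index uses base-period prices as weights.
ΣP(Period 0)·Q(Period 1) = 14418×3 + 1933×9 = 43254 + 17397 = 60651
ΣP(Period 0)·Q(Period 0) = 14418×2 + 1933×9 = 28836 + 17397 = 46233
Index = 60651 / 46233 × 100 = 131.1855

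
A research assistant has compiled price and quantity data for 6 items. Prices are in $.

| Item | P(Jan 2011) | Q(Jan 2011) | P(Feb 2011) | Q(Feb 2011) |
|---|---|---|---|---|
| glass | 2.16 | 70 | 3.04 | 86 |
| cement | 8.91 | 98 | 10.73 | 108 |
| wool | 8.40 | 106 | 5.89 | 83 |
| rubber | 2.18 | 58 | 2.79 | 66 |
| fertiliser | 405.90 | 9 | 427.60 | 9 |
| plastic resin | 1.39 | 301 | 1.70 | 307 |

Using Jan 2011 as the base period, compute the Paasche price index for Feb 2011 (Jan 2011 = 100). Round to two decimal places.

Paasche price index uses current-period quantities as weights.
ΣP(Feb 2011)·Q(Feb 2011) = 3.04×86 + 10.73×108 + 5.89×83 + 2.79×66 + 427.60×9 + 1.70×307 = 261.44 + 1158.84 + 488.87 + 184.14 + 3848.4 + 521.9 = 6463.59
ΣP(Jan 2011)·Q(Feb 2011) = 2.16×86 + 8.91×108 + 8.40×83 + 2.18×66 + 405.90×9 + 1.39×307 = 185.76 + 962.28 + 697.2 + 143.88 + 3653.1 + 426.73 = 6068.95
Index = 6463.59 / 6068.95 × 100 = 106.5026

106.50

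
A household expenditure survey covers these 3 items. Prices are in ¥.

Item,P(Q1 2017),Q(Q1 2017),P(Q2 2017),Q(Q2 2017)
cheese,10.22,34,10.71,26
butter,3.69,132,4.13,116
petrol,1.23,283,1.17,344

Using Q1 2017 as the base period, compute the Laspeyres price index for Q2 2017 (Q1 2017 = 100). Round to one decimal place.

Laspeyres price index uses base-period quantities as weights.
ΣP(Q2 2017)·Q(Q1 2017) = 10.71×34 + 4.13×132 + 1.17×283 = 364.14 + 545.16 + 331.11 = 1240.41
ΣP(Q1 2017)·Q(Q1 2017) = 10.22×34 + 3.69×132 + 1.23×283 = 347.48 + 487.08 + 348.09 = 1182.65
Index = 1240.41 / 1182.65 × 100 = 104.8839

104.9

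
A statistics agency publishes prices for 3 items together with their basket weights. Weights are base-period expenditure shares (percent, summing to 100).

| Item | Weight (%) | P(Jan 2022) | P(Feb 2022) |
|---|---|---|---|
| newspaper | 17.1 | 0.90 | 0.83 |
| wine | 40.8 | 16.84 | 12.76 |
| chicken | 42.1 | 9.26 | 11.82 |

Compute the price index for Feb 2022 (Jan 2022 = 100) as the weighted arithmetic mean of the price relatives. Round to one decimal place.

newspaper: 17.1 × (0.83/0.90) = 17.1 × 0.922222 = 15.7700
wine: 40.8 × (12.76/16.84) = 40.8 × 0.757720 = 30.9150
chicken: 42.1 × (11.82/9.26) = 42.1 × 1.276458 = 53.7389
Index = Σ wᵢ·(p₁ᵢ/p₀ᵢ) = 15.7700 + 30.9150 + 53.7389 = 100.4238

100.4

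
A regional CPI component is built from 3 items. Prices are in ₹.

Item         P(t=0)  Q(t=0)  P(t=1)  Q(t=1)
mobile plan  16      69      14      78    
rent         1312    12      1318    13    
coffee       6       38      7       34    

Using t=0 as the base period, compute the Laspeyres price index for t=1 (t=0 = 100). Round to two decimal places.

Laspeyres price index uses base-period quantities as weights.
ΣP(t=1)·Q(t=0) = 14×69 + 1318×12 + 7×38 = 966 + 15816 + 266 = 17048
ΣP(t=0)·Q(t=0) = 16×69 + 1312×12 + 6×38 = 1104 + 15744 + 228 = 17076
Index = 17048 / 17076 × 100 = 99.8360

99.84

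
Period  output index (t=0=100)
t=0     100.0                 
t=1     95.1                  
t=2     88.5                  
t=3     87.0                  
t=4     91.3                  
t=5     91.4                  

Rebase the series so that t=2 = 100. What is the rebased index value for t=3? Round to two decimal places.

98.31

Rebased(t=3) = 87.0 / 88.5 × 100 = 98.3051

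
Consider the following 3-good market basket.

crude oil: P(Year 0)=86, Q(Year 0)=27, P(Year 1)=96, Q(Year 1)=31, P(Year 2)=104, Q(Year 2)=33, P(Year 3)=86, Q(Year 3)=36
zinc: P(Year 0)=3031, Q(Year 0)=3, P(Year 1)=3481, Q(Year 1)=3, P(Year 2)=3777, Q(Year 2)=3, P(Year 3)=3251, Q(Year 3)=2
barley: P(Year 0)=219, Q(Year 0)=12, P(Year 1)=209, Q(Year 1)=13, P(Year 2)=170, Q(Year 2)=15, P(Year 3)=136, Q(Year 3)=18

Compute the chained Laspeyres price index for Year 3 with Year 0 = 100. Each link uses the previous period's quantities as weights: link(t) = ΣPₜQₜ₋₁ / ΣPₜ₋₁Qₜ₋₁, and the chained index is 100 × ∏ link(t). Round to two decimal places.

97.18

Link Year 0→Year 1:
ΣP(Year 1)Q(Year 0) = 96×27 + 3481×3 + 209×12 = 2592 + 10443 + 2508 = 15543
ΣP(Year 0)Q(Year 0) = 86×27 + 3031×3 + 219×12 = 2322 + 9093 + 2628 = 14043
link = 15543/14043 = 1.106815
Link Year 1→Year 2:
ΣP(Year 2)Q(Year 1) = 104×31 + 3777×3 + 170×13 = 3224 + 11331 + 2210 = 16765
ΣP(Year 1)Q(Year 1) = 96×31 + 3481×3 + 209×13 = 2976 + 10443 + 2717 = 16136
link = 16765/16136 = 1.038981
Link Year 2→Year 3:
ΣP(Year 3)Q(Year 2) = 86×33 + 3251×3 + 136×15 = 2838 + 9753 + 2040 = 14631
ΣP(Year 2)Q(Year 2) = 104×33 + 3777×3 + 170×15 = 3432 + 11331 + 2550 = 17313
link = 14631/17313 = 0.845088
Chained index = 100 × 1.106815 × 1.038981 × 0.845088 = 97.1817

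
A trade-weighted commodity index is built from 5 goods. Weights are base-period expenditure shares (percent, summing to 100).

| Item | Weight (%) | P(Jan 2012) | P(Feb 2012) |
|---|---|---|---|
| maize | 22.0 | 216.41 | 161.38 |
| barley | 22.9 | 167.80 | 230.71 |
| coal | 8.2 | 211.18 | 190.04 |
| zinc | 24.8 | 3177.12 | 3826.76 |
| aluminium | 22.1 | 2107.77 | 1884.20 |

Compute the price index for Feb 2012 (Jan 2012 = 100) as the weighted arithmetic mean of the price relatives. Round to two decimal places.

maize: 22.0 × (161.38/216.41) = 22.0 × 0.745714 = 16.4057
barley: 22.9 × (230.71/167.80) = 22.9 × 1.374911 = 31.4855
coal: 8.2 × (190.04/211.18) = 8.2 × 0.899896 = 7.3791
zinc: 24.8 × (3826.76/3177.12) = 24.8 × 1.204474 = 29.8710
aluminium: 22.1 × (1884.20/2107.77) = 22.1 × 0.893931 = 19.7559
Index = Σ wᵢ·(p₁ᵢ/p₀ᵢ) = 16.4057 + 31.4855 + 7.3791 + 29.8710 + 19.7559 = 104.8971

104.90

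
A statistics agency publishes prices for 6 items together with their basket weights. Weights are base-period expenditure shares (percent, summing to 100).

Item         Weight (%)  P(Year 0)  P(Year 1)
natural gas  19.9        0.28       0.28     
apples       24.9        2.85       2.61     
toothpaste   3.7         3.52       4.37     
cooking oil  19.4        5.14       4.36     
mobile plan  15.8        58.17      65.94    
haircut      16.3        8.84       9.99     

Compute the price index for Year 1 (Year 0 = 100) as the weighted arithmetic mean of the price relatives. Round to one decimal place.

natural gas: 19.9 × (0.28/0.28) = 19.9 × 1.000000 = 19.9000
apples: 24.9 × (2.61/2.85) = 24.9 × 0.915789 = 22.8032
toothpaste: 3.7 × (4.37/3.52) = 3.7 × 1.241477 = 4.5935
cooking oil: 19.4 × (4.36/5.14) = 19.4 × 0.848249 = 16.4560
mobile plan: 15.8 × (65.94/58.17) = 15.8 × 1.133574 = 17.9105
haircut: 16.3 × (9.99/8.84) = 16.3 × 1.130090 = 18.4205
Index = Σ wᵢ·(p₁ᵢ/p₀ᵢ) = 19.9000 + 22.8032 + 4.5935 + 16.4560 + 17.9105 + 18.4205 = 100.0836

100.1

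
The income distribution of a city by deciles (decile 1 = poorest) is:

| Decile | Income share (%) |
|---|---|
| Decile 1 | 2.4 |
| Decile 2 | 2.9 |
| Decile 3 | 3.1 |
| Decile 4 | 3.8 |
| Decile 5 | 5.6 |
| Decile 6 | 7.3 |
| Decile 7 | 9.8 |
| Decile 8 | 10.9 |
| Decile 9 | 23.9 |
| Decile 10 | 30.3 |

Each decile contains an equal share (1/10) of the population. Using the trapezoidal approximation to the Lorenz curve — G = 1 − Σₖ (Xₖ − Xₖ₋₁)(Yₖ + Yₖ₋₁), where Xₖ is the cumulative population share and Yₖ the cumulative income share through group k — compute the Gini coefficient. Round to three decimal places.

0.457

Cumulative income shares Yₖ: 0.0240, 0.0530, 0.0840, 0.1220, 0.1780, 0.2510, 0.3490, 0.4580, 0.6970, 1.0000
Σ (Xₖ−Xₖ₋₁)(Yₖ+Yₖ₋₁) = (1/10)(0.0240+0.0000) + (1/10)(0.0530+0.0240) + (1/10)(0.0840+0.0530) + (1/10)(0.1220+0.0840) + (1/10)(0.1780+0.1220) + (1/10)(0.2510+0.1780) + (1/10)(0.3490+0.2510) + (1/10)(0.4580+0.3490) + (1/10)(0.6970+0.4580) + (1/10)(1.0000+0.6970)
  = 0.0024 + 0.0077 + 0.0137 + 0.0206 + 0.0300 + 0.0429 + 0.0600 + 0.0807 + 0.1155 + 0.1697 = 0.5432
G = 1 − 0.5432 = 0.4568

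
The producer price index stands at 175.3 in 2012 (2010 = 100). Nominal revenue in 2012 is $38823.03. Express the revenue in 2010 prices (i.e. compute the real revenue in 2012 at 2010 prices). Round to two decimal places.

Real = Nominal ÷ (Index/100) = 38823.03 ÷ (175.3/100)
     = 38823.03 ÷ 1.753 = 22146.6229

22146.62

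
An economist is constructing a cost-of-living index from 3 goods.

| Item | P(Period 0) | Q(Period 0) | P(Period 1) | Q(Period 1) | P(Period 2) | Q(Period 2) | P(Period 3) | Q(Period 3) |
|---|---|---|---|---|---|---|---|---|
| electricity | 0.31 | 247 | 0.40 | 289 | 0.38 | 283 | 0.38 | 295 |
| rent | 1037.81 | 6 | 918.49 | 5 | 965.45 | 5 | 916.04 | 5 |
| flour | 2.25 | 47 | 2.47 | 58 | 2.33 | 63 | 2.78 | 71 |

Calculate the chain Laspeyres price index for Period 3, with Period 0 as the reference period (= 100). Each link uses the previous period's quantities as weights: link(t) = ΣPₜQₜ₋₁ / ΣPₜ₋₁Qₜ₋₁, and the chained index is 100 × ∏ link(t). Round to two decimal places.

Link Period 0→Period 1:
ΣP(Period 1)Q(Period 0) = 0.40×247 + 918.49×6 + 2.47×47 = 98.8 + 5510.94 + 116.09 = 5725.83
ΣP(Period 0)Q(Period 0) = 0.31×247 + 1037.81×6 + 2.25×47 = 76.57 + 6226.86 + 105.75 = 6409.18
link = 5725.83/6409.18 = 0.893379
Link Period 1→Period 2:
ΣP(Period 2)Q(Period 1) = 0.38×289 + 965.45×5 + 2.33×58 = 109.82 + 4827.25 + 135.14 = 5072.21
ΣP(Period 1)Q(Period 1) = 0.40×289 + 918.49×5 + 2.47×58 = 115.6 + 4592.45 + 143.26 = 4851.31
link = 5072.21/4851.31 = 1.045534
Link Period 2→Period 3:
ΣP(Period 3)Q(Period 2) = 0.38×283 + 916.04×5 + 2.78×63 = 107.54 + 4580.2 + 175.14 = 4862.88
ΣP(Period 2)Q(Period 2) = 0.38×283 + 965.45×5 + 2.33×63 = 107.54 + 4827.25 + 146.79 = 5081.58
link = 4862.88/5081.58 = 0.956962
Chained index = 100 × 0.893379 × 1.045534 × 0.956962 = 89.3859

89.39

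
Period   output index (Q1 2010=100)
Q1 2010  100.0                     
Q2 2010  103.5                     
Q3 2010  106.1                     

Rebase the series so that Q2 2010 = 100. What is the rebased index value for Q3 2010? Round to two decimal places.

Rebased(Q3 2010) = 106.1 / 103.5 × 100 = 102.5121

102.51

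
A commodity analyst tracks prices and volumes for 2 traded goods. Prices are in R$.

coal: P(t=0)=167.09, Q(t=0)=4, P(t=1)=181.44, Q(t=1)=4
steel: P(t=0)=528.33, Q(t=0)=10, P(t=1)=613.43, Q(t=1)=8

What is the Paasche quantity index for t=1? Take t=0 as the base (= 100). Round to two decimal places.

82.12

Paasche quantity index uses current-period prices as weights.
ΣP(t=1)·Q(t=1) = 181.44×4 + 613.43×8 = 725.76 + 4907.44 = 5633.2
ΣP(t=1)·Q(t=0) = 181.44×4 + 613.43×10 = 725.76 + 6134.3 = 6860.06
Index = 5633.2 / 6860.06 × 100 = 82.1159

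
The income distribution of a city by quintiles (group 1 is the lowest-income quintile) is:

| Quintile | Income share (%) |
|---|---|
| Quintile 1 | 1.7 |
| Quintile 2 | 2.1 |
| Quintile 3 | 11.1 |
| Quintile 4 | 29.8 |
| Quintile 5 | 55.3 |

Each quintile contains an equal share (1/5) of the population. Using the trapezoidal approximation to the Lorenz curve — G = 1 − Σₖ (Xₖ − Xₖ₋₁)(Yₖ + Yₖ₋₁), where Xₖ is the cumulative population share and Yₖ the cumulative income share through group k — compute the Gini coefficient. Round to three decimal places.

0.540

Cumulative income shares Yₖ: 0.0170, 0.0380, 0.1490, 0.4470, 1.0000
Σ (Xₖ−Xₖ₋₁)(Yₖ+Yₖ₋₁) = (1/5)(0.0170+0.0000) + (1/5)(0.0380+0.0170) + (1/5)(0.1490+0.0380) + (1/5)(0.4470+0.1490) + (1/5)(1.0000+0.4470)
  = 0.0034 + 0.0110 + 0.0374 + 0.1192 + 0.2894 = 0.4604
G = 1 − 0.4604 = 0.5396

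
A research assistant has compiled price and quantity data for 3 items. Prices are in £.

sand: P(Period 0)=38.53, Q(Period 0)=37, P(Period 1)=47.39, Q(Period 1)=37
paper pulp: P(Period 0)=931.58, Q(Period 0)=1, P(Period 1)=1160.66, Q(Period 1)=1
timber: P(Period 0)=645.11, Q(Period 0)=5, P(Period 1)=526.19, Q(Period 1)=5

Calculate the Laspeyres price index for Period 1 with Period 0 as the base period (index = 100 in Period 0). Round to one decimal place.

99.3

Laspeyres price index uses base-period quantities as weights.
ΣP(Period 1)·Q(Period 0) = 47.39×37 + 1160.66×1 + 526.19×5 = 1753.43 + 1160.66 + 2630.95 = 5545.04
ΣP(Period 0)·Q(Period 0) = 38.53×37 + 931.58×1 + 645.11×5 = 1425.61 + 931.58 + 3225.55 = 5582.74
Index = 5545.04 / 5582.74 × 100 = 99.3247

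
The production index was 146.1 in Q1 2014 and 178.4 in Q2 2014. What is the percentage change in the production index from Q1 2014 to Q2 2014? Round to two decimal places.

22.11%

Change = (178.4 − 146.1) / 146.1 × 100
       = 32.3 / 146.1 × 100 = 22.1081%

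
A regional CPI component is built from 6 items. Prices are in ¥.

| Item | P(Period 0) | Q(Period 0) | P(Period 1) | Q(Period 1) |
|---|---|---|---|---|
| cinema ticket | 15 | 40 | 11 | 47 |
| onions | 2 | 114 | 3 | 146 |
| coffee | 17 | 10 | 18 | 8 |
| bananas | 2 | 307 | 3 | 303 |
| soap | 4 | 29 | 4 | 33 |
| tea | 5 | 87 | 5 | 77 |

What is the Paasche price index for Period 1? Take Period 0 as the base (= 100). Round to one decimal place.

Paasche price index uses current-period quantities as weights.
ΣP(Period 1)·Q(Period 1) = 11×47 + 3×146 + 18×8 + 3×303 + 4×33 + 5×77 = 517 + 438 + 144 + 909 + 132 + 385 = 2525
ΣP(Period 0)·Q(Period 1) = 15×47 + 2×146 + 17×8 + 2×303 + 4×33 + 5×77 = 705 + 292 + 136 + 606 + 132 + 385 = 2256
Index = 2525 / 2256 × 100 = 111.9238

111.9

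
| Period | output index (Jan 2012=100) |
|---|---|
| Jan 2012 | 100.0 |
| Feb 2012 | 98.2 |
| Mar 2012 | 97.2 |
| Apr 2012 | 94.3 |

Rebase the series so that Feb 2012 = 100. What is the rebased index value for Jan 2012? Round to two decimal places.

101.83

Rebased(Jan 2012) = 100.0 / 98.2 × 100 = 101.8330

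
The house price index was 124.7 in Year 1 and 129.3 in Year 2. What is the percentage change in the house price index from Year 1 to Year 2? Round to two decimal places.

3.69%

Change = (129.3 − 124.7) / 124.7 × 100
       = 4.6 / 124.7 × 100 = 3.6889%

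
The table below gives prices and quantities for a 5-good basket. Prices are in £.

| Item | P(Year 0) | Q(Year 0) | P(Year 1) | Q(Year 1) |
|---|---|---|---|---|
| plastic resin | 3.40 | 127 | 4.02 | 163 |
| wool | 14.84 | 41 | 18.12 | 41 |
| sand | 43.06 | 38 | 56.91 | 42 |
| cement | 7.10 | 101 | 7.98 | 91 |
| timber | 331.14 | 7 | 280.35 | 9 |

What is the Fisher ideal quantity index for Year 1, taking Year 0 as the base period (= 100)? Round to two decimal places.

Laspeyres component (base-period weights):
ΣP(Year 0)Q(Year 1) = 3.40×163 + 14.84×41 + 43.06×42 + 7.10×91 + 331.14×9 = 554.2 + 608.44 + 1808.52 + 646.1 + 2980.26 = 6597.52
ΣP(Year 0)Q(Year 0) = 3.40×127 + 14.84×41 + 43.06×38 + 7.10×101 + 331.14×7 = 431.8 + 608.44 + 1636.28 + 717.1 + 2317.98 = 5711.6
L = 6597.52 / 5711.6 × 100 = 115.5109
Paasche component (current-period weights):
ΣP(Year 1)Q(Year 1) = 4.02×163 + 18.12×41 + 56.91×42 + 7.98×91 + 280.35×9 = 655.26 + 742.92 + 2390.22 + 726.18 + 2523.15 = 7037.73
ΣP(Year 1)Q(Year 0) = 4.02×127 + 18.12×41 + 56.91×38 + 7.98×101 + 280.35×7 = 510.54 + 742.92 + 2162.58 + 805.98 + 1962.45 = 6184.47
P = 7037.73 / 6184.47 × 100 = 113.7968
Fisher = √(L × P) = √(115.5109 × 113.7968) = 114.6507

114.65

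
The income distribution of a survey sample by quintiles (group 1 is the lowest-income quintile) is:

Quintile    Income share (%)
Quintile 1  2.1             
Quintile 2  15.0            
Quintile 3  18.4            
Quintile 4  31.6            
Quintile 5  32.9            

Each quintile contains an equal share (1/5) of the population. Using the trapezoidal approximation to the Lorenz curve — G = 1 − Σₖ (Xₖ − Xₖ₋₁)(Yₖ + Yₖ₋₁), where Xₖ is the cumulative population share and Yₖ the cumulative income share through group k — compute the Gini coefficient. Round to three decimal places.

0.313

Cumulative income shares Yₖ: 0.0210, 0.1710, 0.3550, 0.6710, 1.0000
Σ (Xₖ−Xₖ₋₁)(Yₖ+Yₖ₋₁) = (1/5)(0.0210+0.0000) + (1/5)(0.1710+0.0210) + (1/5)(0.3550+0.1710) + (1/5)(0.6710+0.3550) + (1/5)(1.0000+0.6710)
  = 0.0042 + 0.0384 + 0.1052 + 0.2052 + 0.3342 = 0.6872
G = 1 − 0.6872 = 0.3128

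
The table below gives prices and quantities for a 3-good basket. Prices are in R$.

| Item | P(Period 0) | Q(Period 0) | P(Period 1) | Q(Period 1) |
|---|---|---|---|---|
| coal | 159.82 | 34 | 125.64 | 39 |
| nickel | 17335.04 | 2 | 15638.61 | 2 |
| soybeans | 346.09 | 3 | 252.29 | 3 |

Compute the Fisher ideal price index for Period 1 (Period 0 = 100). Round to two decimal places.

Laspeyres component (base-period weights):
ΣP(Period 1)Q(Period 0) = 125.64×34 + 15638.61×2 + 252.29×3 = 4271.76 + 31277.22 + 756.87 = 36305.85
ΣP(Period 0)Q(Period 0) = 159.82×34 + 17335.04×2 + 346.09×3 = 5433.88 + 34670.08 + 1038.27 = 41142.23
L = 36305.85 / 41142.23 × 100 = 88.2447
Paasche component (current-period weights):
ΣP(Period 1)Q(Period 1) = 125.64×39 + 15638.61×2 + 252.29×3 = 4899.96 + 31277.22 + 756.87 = 36934.05
ΣP(Period 0)Q(Period 1) = 159.82×39 + 17335.04×2 + 346.09×3 = 6232.98 + 34670.08 + 1038.27 = 41941.33
P = 36934.05 / 41941.33 × 100 = 88.0612
Fisher = √(L × P) = √(88.2447 × 88.0612) = 88.1529

88.15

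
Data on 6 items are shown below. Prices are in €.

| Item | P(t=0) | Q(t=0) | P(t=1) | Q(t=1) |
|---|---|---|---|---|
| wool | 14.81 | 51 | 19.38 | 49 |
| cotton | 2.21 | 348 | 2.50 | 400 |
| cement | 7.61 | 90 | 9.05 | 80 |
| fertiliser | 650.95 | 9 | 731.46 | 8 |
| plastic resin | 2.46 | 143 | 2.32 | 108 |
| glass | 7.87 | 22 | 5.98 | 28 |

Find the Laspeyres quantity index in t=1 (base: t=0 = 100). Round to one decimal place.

Laspeyres quantity index uses base-period prices as weights.
ΣP(t=0)·Q(t=1) = 14.81×49 + 2.21×400 + 7.61×80 + 650.95×8 + 2.46×108 + 7.87×28 = 725.69 + 884 + 608.8 + 5207.6 + 265.68 + 220.36 = 7912.13
ΣP(t=0)·Q(t=0) = 14.81×51 + 2.21×348 + 7.61×90 + 650.95×9 + 2.46×143 + 7.87×22 = 755.31 + 769.08 + 684.9 + 5858.55 + 351.78 + 173.14 = 8592.76
Index = 7912.13 / 8592.76 × 100 = 92.0790

92.1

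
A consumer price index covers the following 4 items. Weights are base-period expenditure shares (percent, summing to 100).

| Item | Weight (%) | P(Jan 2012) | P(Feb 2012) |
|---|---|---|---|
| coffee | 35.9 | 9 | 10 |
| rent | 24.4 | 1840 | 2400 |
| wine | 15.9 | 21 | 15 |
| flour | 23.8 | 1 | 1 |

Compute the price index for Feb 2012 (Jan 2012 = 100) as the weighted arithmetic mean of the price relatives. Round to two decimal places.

106.87

coffee: 35.9 × (10/9) = 35.9 × 1.111111 = 39.8889
rent: 24.4 × (2400/1840) = 24.4 × 1.304348 = 31.8261
wine: 15.9 × (15/21) = 15.9 × 0.714286 = 11.3571
flour: 23.8 × (1/1) = 23.8 × 1.000000 = 23.8000
Index = Σ wᵢ·(p₁ᵢ/p₀ᵢ) = 39.8889 + 31.8261 + 11.3571 + 23.8000 = 106.8721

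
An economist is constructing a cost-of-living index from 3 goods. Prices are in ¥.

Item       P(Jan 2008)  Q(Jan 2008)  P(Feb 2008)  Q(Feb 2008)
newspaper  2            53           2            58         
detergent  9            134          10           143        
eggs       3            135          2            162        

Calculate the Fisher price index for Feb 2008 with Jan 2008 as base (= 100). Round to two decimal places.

Laspeyres component (base-period weights):
ΣP(Feb 2008)Q(Jan 2008) = 2×53 + 10×134 + 2×135 = 106 + 1340 + 270 = 1716
ΣP(Jan 2008)Q(Jan 2008) = 2×53 + 9×134 + 3×135 = 106 + 1206 + 405 = 1717
L = 1716 / 1717 × 100 = 99.9418
Paasche component (current-period weights):
ΣP(Feb 2008)Q(Feb 2008) = 2×58 + 10×143 + 2×162 = 116 + 1430 + 324 = 1870
ΣP(Jan 2008)Q(Feb 2008) = 2×58 + 9×143 + 3×162 = 116 + 1287 + 486 = 1889
P = 1870 / 1889 × 100 = 98.9942
Fisher = √(L × P) = √(99.9418 × 98.9942) = 99.4668

99.47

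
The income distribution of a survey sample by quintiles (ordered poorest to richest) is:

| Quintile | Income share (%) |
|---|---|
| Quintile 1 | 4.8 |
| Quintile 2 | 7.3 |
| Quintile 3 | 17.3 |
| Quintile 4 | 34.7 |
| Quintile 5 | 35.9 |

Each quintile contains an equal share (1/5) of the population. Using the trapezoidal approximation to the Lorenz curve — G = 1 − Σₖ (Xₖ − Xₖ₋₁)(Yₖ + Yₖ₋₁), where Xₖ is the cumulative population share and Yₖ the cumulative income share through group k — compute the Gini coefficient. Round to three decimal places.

0.358

Cumulative income shares Yₖ: 0.0480, 0.1210, 0.2940, 0.6410, 1.0000
Σ (Xₖ−Xₖ₋₁)(Yₖ+Yₖ₋₁) = (1/5)(0.0480+0.0000) + (1/5)(0.1210+0.0480) + (1/5)(0.2940+0.1210) + (1/5)(0.6410+0.2940) + (1/5)(1.0000+0.6410)
  = 0.0096 + 0.0338 + 0.0830 + 0.1870 + 0.3282 = 0.6416
G = 1 − 0.6416 = 0.3584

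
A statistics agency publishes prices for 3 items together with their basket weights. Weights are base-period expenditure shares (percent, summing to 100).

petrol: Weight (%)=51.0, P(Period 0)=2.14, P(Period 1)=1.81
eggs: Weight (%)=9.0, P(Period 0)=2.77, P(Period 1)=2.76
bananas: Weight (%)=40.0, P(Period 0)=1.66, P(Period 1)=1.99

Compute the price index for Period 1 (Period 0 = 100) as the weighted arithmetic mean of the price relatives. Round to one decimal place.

petrol: 51.0 × (1.81/2.14) = 51.0 × 0.845794 = 43.1355
eggs: 9.0 × (2.76/2.77) = 9.0 × 0.996390 = 8.9675
bananas: 40.0 × (1.99/1.66) = 40.0 × 1.198795 = 47.9518
Index = Σ wᵢ·(p₁ᵢ/p₀ᵢ) = 43.1355 + 8.9675 + 47.9518 = 100.0548

100.1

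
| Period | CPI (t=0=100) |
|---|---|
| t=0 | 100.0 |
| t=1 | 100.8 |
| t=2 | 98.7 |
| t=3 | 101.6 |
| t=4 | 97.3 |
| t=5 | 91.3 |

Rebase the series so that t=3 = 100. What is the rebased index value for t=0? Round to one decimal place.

Rebased(t=0) = 100.0 / 101.6 × 100 = 98.4252

98.4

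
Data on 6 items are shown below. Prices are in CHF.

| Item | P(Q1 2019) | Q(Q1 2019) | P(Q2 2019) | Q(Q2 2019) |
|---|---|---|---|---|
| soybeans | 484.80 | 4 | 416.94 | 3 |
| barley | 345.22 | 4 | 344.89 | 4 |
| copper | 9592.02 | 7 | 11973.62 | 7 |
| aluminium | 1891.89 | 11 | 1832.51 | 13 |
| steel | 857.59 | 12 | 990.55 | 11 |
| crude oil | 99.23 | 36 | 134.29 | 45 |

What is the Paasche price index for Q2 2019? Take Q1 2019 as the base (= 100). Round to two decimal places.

Paasche price index uses current-period quantities as weights.
ΣP(Q2 2019)·Q(Q2 2019) = 416.94×3 + 344.89×4 + 11973.62×7 + 1832.51×13 + 990.55×11 + 134.29×45 = 1250.82 + 1379.56 + 83815.34 + 23822.63 + 10896.05 + 6043.05 = 127207.45
ΣP(Q1 2019)·Q(Q2 2019) = 484.80×3 + 345.22×4 + 9592.02×7 + 1891.89×13 + 857.59×11 + 99.23×45 = 1454.4 + 1380.88 + 67144.14 + 24594.57 + 9433.49 + 4465.35 = 108472.83
Index = 127207.45 / 108472.83 × 100 = 117.2713

117.27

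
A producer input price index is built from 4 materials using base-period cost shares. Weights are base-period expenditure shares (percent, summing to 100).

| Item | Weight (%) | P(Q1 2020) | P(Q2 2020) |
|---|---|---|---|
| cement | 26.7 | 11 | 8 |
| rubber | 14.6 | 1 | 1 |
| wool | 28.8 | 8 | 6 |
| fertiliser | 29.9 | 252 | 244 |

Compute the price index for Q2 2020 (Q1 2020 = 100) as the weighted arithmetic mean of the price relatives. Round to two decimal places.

cement: 26.7 × (8/11) = 26.7 × 0.727273 = 19.4182
rubber: 14.6 × (1/1) = 14.6 × 1.000000 = 14.6000
wool: 28.8 × (6/8) = 28.8 × 0.750000 = 21.6000
fertiliser: 29.9 × (244/252) = 29.9 × 0.968254 = 28.9508
Index = Σ wᵢ·(p₁ᵢ/p₀ᵢ) = 19.4182 + 14.6000 + 21.6000 + 28.9508 = 84.5690

84.57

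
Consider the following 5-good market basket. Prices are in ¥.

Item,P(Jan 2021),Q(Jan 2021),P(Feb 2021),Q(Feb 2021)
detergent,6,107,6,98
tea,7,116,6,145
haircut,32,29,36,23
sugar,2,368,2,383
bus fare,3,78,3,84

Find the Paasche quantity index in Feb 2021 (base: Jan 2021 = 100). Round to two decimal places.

98.57

Paasche quantity index uses current-period prices as weights.
ΣP(Feb 2021)·Q(Feb 2021) = 6×98 + 6×145 + 36×23 + 2×383 + 3×84 = 588 + 870 + 828 + 766 + 252 = 3304
ΣP(Feb 2021)·Q(Jan 2021) = 6×107 + 6×116 + 36×29 + 2×368 + 3×78 = 642 + 696 + 1044 + 736 + 234 = 3352
Index = 3304 / 3352 × 100 = 98.5680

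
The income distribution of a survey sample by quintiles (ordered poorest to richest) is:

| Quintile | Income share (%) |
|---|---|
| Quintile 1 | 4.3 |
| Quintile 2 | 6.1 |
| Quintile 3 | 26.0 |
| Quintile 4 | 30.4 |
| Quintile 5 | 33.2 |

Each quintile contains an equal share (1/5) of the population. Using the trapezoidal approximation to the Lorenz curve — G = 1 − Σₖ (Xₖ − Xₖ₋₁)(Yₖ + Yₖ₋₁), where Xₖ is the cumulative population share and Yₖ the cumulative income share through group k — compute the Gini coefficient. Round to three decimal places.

Cumulative income shares Yₖ: 0.0430, 0.1040, 0.3640, 0.6680, 1.0000
Σ (Xₖ−Xₖ₋₁)(Yₖ+Yₖ₋₁) = (1/5)(0.0430+0.0000) + (1/5)(0.1040+0.0430) + (1/5)(0.3640+0.1040) + (1/5)(0.6680+0.3640) + (1/5)(1.0000+0.6680)
  = 0.0086 + 0.0294 + 0.0936 + 0.2064 + 0.3336 = 0.6716
G = 1 − 0.6716 = 0.3284

0.328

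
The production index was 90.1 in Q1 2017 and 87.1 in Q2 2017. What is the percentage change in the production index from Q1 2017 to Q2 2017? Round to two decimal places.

Change = (87.1 − 90.1) / 90.1 × 100
       = -3.0 / 90.1 × 100 = -3.3296%

-3.33%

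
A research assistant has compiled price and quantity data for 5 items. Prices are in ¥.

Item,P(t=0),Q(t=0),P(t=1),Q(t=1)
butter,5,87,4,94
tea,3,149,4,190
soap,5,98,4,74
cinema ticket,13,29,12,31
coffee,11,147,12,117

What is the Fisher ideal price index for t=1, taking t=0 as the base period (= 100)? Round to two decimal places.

Laspeyres component (base-period weights):
ΣP(t=1)Q(t=0) = 4×87 + 4×149 + 4×98 + 12×29 + 12×147 = 348 + 596 + 392 + 348 + 1764 = 3448
ΣP(t=0)Q(t=0) = 5×87 + 3×149 + 5×98 + 13×29 + 11×147 = 435 + 447 + 490 + 377 + 1617 = 3366
L = 3448 / 3366 × 100 = 102.4361
Paasche component (current-period weights):
ΣP(t=1)Q(t=1) = 4×94 + 4×190 + 4×74 + 12×31 + 12×117 = 376 + 760 + 296 + 372 + 1404 = 3208
ΣP(t=0)Q(t=1) = 5×94 + 3×190 + 5×74 + 13×31 + 11×117 = 470 + 570 + 370 + 403 + 1287 = 3100
P = 3208 / 3100 × 100 = 103.4839
Fisher = √(L × P) = √(102.4361 × 103.4839) = 102.9587

102.96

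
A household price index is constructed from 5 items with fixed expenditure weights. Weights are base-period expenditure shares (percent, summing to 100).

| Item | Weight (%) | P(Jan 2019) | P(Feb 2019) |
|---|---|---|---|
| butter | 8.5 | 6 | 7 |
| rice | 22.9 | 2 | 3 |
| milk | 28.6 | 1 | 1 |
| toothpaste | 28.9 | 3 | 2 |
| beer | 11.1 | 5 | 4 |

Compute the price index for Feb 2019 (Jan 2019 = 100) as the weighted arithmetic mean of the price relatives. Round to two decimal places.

butter: 8.5 × (7/6) = 8.5 × 1.166667 = 9.9167
rice: 22.9 × (3/2) = 22.9 × 1.500000 = 34.3500
milk: 28.6 × (1/1) = 28.6 × 1.000000 = 28.6000
toothpaste: 28.9 × (2/3) = 28.9 × 0.666667 = 19.2667
beer: 11.1 × (4/5) = 11.1 × 0.800000 = 8.8800
Index = Σ wᵢ·(p₁ᵢ/p₀ᵢ) = 9.9167 + 34.3500 + 28.6000 + 19.2667 + 8.8800 = 101.0133

101.01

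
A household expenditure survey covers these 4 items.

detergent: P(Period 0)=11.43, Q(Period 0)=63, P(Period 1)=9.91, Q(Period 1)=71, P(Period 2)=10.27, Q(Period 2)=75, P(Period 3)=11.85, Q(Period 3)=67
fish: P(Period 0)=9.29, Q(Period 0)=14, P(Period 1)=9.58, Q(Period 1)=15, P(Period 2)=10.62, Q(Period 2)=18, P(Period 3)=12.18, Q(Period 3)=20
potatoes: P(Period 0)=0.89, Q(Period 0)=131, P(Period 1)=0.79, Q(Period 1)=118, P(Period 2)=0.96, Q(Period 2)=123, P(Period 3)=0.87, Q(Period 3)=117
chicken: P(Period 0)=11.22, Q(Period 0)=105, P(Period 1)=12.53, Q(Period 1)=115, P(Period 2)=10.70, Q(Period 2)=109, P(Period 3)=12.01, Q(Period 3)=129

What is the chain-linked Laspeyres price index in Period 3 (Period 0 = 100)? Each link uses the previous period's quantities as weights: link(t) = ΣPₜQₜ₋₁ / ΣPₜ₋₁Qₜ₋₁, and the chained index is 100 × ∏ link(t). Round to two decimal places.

Link Period 0→Period 1:
ΣP(Period 1)Q(Period 0) = 9.91×63 + 9.58×14 + 0.79×131 + 12.53×105 = 624.33 + 134.12 + 103.49 + 1315.65 = 2177.59
ΣP(Period 0)Q(Period 0) = 11.43×63 + 9.29×14 + 0.89×131 + 11.22×105 = 720.09 + 130.06 + 116.59 + 1178.1 = 2144.84
link = 2177.59/2144.84 = 1.015269
Link Period 1→Period 2:
ΣP(Period 2)Q(Period 1) = 10.27×71 + 10.62×15 + 0.96×118 + 10.70×115 = 729.17 + 159.3 + 113.28 + 1230.5 = 2232.25
ΣP(Period 1)Q(Period 1) = 9.91×71 + 9.58×15 + 0.79×118 + 12.53×115 = 703.61 + 143.7 + 93.22 + 1440.95 = 2381.48
link = 2232.25/2381.48 = 0.937337
Link Period 2→Period 3:
ΣP(Period 3)Q(Period 2) = 11.85×75 + 12.18×18 + 0.87×123 + 12.01×109 = 888.75 + 219.24 + 107.01 + 1309.09 = 2524.09
ΣP(Period 2)Q(Period 2) = 10.27×75 + 10.62×18 + 0.96×123 + 10.70×109 = 770.25 + 191.16 + 118.08 + 1166.3 = 2245.79
link = 2524.09/2245.79 = 1.123921
Chained index = 100 × 1.015269 × 0.937337 × 1.123921 = 106.9579

106.96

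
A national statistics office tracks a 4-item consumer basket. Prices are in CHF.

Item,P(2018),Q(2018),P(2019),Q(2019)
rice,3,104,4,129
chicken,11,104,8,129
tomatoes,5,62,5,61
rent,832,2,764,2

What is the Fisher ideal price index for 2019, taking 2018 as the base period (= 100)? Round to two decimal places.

89.77

Laspeyres component (base-period weights):
ΣP(2019)Q(2018) = 4×104 + 8×104 + 5×62 + 764×2 = 416 + 832 + 310 + 1528 = 3086
ΣP(2018)Q(2018) = 3×104 + 11×104 + 5×62 + 832×2 = 312 + 1144 + 310 + 1664 = 3430
L = 3086 / 3430 × 100 = 89.9708
Paasche component (current-period weights):
ΣP(2019)Q(2019) = 4×129 + 8×129 + 5×61 + 764×2 = 516 + 1032 + 305 + 1528 = 3381
ΣP(2018)Q(2019) = 3×129 + 11×129 + 5×61 + 832×2 = 387 + 1419 + 305 + 1664 = 3775
P = 3381 / 3775 × 100 = 89.5629
Fisher = √(L × P) = √(89.9708 × 89.5629) = 89.7666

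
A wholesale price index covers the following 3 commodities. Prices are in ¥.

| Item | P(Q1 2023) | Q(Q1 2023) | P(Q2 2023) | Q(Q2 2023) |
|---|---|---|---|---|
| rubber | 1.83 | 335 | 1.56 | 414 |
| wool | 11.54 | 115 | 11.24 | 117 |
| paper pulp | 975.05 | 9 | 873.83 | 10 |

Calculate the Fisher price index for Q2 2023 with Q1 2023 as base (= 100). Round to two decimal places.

Laspeyres component (base-period weights):
ΣP(Q2 2023)Q(Q1 2023) = 1.56×335 + 11.24×115 + 873.83×9 = 522.6 + 1292.6 + 7864.47 = 9679.67
ΣP(Q1 2023)Q(Q1 2023) = 1.83×335 + 11.54×115 + 975.05×9 = 613.05 + 1327.1 + 8775.45 = 10715.6
L = 9679.67 / 10715.6 × 100 = 90.3325
Paasche component (current-period weights):
ΣP(Q2 2023)Q(Q2 2023) = 1.56×414 + 11.24×117 + 873.83×10 = 645.84 + 1315.08 + 8738.3 = 10699.22
ΣP(Q1 2023)Q(Q2 2023) = 1.83×414 + 11.54×117 + 975.05×10 = 757.62 + 1350.18 + 9750.5 = 11858.3
P = 10699.22 / 11858.3 × 100 = 90.2256
Fisher = √(L × P) = √(90.3325 × 90.2256) = 90.2790

90.28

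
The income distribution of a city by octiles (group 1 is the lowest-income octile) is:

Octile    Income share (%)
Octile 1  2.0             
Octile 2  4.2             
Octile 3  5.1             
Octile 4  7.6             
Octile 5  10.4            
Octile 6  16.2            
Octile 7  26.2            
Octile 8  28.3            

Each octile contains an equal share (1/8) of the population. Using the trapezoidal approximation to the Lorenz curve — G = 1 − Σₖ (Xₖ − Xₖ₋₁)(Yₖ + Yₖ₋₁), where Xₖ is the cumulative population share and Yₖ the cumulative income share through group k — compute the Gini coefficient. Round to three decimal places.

Cumulative income shares Yₖ: 0.0200, 0.0620, 0.1130, 0.1890, 0.2930, 0.4550, 0.7170, 1.0000
Σ (Xₖ−Xₖ₋₁)(Yₖ+Yₖ₋₁) = (1/8)(0.0200+0.0000) + (1/8)(0.0620+0.0200) + (1/8)(0.1130+0.0620) + (1/8)(0.1890+0.1130) + (1/8)(0.2930+0.1890) + (1/8)(0.4550+0.2930) + (1/8)(0.7170+0.4550) + (1/8)(1.0000+0.7170)
  = 0.0025 + 0.0103 + 0.0219 + 0.0377 + 0.0603 + 0.0935 + 0.1465 + 0.2146 = 0.5873
G = 1 − 0.5873 = 0.4127

0.413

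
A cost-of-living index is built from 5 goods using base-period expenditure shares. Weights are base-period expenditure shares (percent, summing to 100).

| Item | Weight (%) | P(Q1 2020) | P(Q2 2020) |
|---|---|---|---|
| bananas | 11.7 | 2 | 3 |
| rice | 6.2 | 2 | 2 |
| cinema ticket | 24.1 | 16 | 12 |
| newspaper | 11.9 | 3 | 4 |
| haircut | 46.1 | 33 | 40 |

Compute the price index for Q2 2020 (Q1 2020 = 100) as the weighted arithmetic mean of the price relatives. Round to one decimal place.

bananas: 11.7 × (3/2) = 11.7 × 1.500000 = 17.5500
rice: 6.2 × (2/2) = 6.2 × 1.000000 = 6.2000
cinema ticket: 24.1 × (12/16) = 24.1 × 0.750000 = 18.0750
newspaper: 11.9 × (4/3) = 11.9 × 1.333333 = 15.8667
haircut: 46.1 × (40/33) = 46.1 × 1.212121 = 55.8788
Index = Σ wᵢ·(p₁ᵢ/p₀ᵢ) = 17.5500 + 6.2000 + 18.0750 + 15.8667 + 55.8788 = 113.5705

113.6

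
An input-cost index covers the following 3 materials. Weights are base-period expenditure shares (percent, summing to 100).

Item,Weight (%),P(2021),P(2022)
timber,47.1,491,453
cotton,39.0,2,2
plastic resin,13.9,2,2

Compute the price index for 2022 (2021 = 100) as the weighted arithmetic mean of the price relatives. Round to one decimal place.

timber: 47.1 × (453/491) = 47.1 × 0.922607 = 43.4548
cotton: 39.0 × (2/2) = 39.0 × 1.000000 = 39.0000
plastic resin: 13.9 × (2/2) = 13.9 × 1.000000 = 13.9000
Index = Σ wᵢ·(p₁ᵢ/p₀ᵢ) = 43.4548 + 39.0000 + 13.9000 = 96.3548

96.4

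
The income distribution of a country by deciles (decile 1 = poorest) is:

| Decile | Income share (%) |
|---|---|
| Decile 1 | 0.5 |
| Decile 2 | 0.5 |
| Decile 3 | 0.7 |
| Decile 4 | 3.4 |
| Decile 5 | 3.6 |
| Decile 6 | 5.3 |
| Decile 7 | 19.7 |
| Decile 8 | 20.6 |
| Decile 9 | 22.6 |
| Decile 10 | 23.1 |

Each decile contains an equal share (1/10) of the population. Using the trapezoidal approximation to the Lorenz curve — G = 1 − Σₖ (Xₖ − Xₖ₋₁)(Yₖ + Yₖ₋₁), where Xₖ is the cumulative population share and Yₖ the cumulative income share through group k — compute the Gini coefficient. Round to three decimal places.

Cumulative income shares Yₖ: 0.0050, 0.0100, 0.0170, 0.0510, 0.0870, 0.1400, 0.3370, 0.5430, 0.7690, 1.0000
Σ (Xₖ−Xₖ₋₁)(Yₖ+Yₖ₋₁) = (1/10)(0.0050+0.0000) + (1/10)(0.0100+0.0050) + (1/10)(0.0170+0.0100) + (1/10)(0.0510+0.0170) + (1/10)(0.0870+0.0510) + (1/10)(0.1400+0.0870) + (1/10)(0.3370+0.1400) + (1/10)(0.5430+0.3370) + (1/10)(0.7690+0.5430) + (1/10)(1.0000+0.7690)
  = 0.0005 + 0.0015 + 0.0027 + 0.0068 + 0.0138 + 0.0227 + 0.0477 + 0.0880 + 0.1312 + 0.1769 = 0.4918
G = 1 − 0.4918 = 0.5082

0.508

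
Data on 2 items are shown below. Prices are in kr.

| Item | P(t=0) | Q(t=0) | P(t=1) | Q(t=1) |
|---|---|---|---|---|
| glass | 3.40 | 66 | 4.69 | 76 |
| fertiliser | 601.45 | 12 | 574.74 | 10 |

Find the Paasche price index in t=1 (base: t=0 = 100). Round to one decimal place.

Paasche price index uses current-period quantities as weights.
ΣP(t=1)·Q(t=1) = 4.69×76 + 574.74×10 = 356.44 + 5747.4 = 6103.84
ΣP(t=0)·Q(t=1) = 3.40×76 + 601.45×10 = 258.4 + 6014.5 = 6272.9
Index = 6103.84 / 6272.9 × 100 = 97.3049

97.3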